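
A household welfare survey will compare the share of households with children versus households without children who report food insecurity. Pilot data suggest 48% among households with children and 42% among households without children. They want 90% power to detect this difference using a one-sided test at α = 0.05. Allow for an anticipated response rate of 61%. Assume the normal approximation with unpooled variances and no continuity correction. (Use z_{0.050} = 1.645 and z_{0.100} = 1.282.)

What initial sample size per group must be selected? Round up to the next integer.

n = 1925 per group

n = (z_α + z_β)² · [p₁(1−p₁) + p₂(1−p₂)] / (p₁ − p₂)²
  = (1.645 + 1.282)² · (0.48·0.52 + 0.42·0.58) / (0.06)²
  = (2.927)² · (0.2496 + 0.2436) / 0.0036
  = 8.5673 · 0.4932 / 0.0036
  = 1173.72
Adjust for 61% response: 1173.72 / 0.61 = 1924.14.
Round up → n = 1925 per group.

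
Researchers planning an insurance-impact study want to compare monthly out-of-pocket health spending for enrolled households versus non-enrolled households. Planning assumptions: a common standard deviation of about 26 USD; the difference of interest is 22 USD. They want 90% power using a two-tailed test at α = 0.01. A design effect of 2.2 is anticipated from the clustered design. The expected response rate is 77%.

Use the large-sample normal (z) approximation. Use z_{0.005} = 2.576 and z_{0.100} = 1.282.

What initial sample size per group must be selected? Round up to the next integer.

n = (z_{α/2} + z_β)² · (σ₁² + σ₂²) / δ²
  = (2.576 + 1.282)² · (2·26² = 1352) / 22²
  = 14.8842 · 1352 / 484
  = 41.58
Design effect: 2.2 × 41.58 = 91.47.
Adjust for 77% response: 91.47 / 0.77 = 118.79.
Round up → n = 119 per group.

n = 119 per group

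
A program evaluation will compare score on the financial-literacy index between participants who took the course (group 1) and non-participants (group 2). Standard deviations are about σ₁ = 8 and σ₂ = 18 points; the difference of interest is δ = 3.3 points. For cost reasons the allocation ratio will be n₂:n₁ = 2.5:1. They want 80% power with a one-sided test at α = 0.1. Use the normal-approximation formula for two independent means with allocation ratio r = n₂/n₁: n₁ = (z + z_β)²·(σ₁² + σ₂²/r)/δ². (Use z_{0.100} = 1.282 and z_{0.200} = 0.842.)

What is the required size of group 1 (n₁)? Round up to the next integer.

n₁ = (z_α + z_β)² · (σ₁² + σ₂²/r) / δ²
   = (1.282 + 0.842)² · (8² + 18²/2.5) / 3.3²
   = 4.5114 · (64 + 129.6) / 10.89
   = 4.5114 · 193.6 / 10.89
   = 80.20
Round up → n₁ = 81; n₂ = r·n₁ = 2.5 × 81 = 203.

n₁ = 81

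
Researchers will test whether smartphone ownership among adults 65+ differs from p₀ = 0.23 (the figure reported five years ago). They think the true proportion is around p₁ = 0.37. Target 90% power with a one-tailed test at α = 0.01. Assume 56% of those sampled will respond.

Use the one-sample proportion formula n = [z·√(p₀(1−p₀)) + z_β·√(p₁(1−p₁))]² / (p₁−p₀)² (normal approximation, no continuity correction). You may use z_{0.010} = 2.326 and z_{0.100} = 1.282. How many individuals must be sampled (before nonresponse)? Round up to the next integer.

n = [z_α·√(p₀q₀) + z_β·√(p₁q₁)]² / (p₁ − p₀)²
  = [2.326·√(0.23·0.77) + 1.282·√(0.37·0.63)]² / (0.14)²
  = [2.326·0.4208 + 1.282·0.4828]² / 0.0196
  = [1.5978]² / 0.0196
  = 130.26
Adjust for 56% response: 130.26 / 0.56 = 232.60.
Round up → n = 233.

n = 233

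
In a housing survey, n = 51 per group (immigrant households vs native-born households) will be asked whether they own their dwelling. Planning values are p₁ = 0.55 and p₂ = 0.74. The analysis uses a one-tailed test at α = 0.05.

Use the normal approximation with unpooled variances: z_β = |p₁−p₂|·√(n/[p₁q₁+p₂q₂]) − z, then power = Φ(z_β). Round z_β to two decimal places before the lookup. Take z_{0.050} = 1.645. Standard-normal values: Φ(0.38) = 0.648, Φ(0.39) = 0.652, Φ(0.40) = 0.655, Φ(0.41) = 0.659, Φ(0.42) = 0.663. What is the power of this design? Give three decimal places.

Power ≈ 0.655

z_β = |p₁−p₂|·√(n/[p₁q₁+p₂q₂]) − z_α
    = 0.19 · √(51/0.4399) − 1.645
    = 0.19 · 10.7673 − 1.645
    = 2.0458 − 1.645 = 0.4008 → 0.40
Power = Φ(0.40) = 0.655.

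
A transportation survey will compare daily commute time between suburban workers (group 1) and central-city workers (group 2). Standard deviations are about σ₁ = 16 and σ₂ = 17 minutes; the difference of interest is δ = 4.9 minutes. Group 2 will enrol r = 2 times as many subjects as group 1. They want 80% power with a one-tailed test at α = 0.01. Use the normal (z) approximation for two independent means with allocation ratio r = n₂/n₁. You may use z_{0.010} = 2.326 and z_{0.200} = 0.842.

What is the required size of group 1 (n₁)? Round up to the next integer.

n₁ = (z_α + z_β)² · (σ₁² + σ₂²/r) / δ²
   = (2.326 + 0.842)² · (16² + 17²/2) / 4.9²
   = 10.0362 · (256 + 144.5) / 24.01
   = 10.0362 · 400.5 / 24.01
   = 167.41
Round up → n₁ = 168; n₂ = r·n₁ = 2 × 168 = 336.

n₁ = 168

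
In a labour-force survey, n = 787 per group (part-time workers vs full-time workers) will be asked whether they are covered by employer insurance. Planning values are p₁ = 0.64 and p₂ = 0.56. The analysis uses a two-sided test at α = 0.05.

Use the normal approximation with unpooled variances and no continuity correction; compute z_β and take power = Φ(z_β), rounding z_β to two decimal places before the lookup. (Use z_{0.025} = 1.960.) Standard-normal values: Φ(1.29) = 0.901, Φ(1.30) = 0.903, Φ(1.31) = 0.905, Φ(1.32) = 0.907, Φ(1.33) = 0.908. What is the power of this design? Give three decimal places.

Power ≈ 0.901

z_β = |p₁−p₂|·√(n/[p₁q₁+p₂q₂]) − z_{α/2}
    = 0.08 · √(787/0.4768) − 1.960
    = 0.08 · 40.6274 − 1.960
    = 3.2502 − 1.960 = 1.2902 → 1.29
Power = Φ(1.29) = 0.901.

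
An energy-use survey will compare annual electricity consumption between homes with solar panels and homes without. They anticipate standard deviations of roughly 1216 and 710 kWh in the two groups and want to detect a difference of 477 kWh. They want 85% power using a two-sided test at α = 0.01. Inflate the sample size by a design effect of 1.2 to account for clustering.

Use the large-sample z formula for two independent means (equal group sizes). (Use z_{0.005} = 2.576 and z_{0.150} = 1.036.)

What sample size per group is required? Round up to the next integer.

n = 137 per group

n = (z_{α/2} + z_β)² · (σ₁² + σ₂²) / δ²
  = (2.576 + 1.036)² · (1216² + 710² = 1982756) / 477²
  = 13.0465 · 1982756 / 227529
  = 113.69
Design effect: 1.2 × 113.69 = 136.43.
Round up → n = 137 per group.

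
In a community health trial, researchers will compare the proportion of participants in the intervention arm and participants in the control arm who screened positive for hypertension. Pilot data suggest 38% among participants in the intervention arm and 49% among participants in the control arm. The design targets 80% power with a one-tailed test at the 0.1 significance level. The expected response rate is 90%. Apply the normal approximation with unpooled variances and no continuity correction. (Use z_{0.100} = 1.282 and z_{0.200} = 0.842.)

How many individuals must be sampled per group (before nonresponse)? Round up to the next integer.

n = 202 per group

n = (z_α + z_β)² · [p₁(1−p₁) + p₂(1−p₂)] / (p₁ − p₂)²
  = (1.282 + 0.842)² · (0.38·0.62 + 0.49·0.51) / (-0.11)²
  = (2.124)² · (0.2356 + 0.2499) / 0.0121
  = 4.5114 · 0.4855 / 0.0121
  = 181.01
Adjust for 90% response: 181.01 / 0.90 = 201.13.
Round up → n = 202 per group.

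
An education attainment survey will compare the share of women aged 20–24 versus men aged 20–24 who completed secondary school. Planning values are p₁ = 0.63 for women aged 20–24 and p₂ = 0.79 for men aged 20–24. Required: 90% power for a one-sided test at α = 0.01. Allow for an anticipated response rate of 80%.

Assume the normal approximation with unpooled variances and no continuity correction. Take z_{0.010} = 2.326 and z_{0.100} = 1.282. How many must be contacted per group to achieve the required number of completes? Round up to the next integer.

n = (z_α + z_β)² · [p₁(1−p₁) + p₂(1−p₂)] / (p₁ − p₂)²
  = (2.326 + 1.282)² · (0.63·0.37 + 0.79·0.21) / (-0.16)²
  = (3.608)² · (0.2331 + 0.1659) / 0.0256
  = 13.0177 · 0.3990 / 0.0256
  = 202.89
Adjust for 80% response: 202.89 / 0.80 = 253.62.
Round up → n = 254 per group.

n = 254 per group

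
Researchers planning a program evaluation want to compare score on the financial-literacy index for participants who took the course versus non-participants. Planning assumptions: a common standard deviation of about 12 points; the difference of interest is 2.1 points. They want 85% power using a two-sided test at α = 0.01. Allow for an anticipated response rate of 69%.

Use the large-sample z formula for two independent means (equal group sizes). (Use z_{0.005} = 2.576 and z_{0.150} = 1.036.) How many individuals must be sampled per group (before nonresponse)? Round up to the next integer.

n = 1235 per group

n = (z_{α/2} + z_β)² · (σ₁² + σ₂²) / δ²
  = (2.576 + 1.036)² · (2·12² = 288) / 2.1²
  = 13.0465 · 288 / 4.41
  = 852.02
Adjust for 69% response: 852.02 / 0.69 = 1234.81.
Round up → n = 1235 per group.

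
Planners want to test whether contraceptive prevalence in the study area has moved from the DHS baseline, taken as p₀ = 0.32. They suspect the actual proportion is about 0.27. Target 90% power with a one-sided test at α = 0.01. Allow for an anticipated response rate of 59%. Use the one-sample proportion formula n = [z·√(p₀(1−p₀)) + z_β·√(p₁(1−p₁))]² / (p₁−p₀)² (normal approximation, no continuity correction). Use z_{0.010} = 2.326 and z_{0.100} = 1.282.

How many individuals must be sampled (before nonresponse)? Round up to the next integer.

n = [z_α·√(p₀q₀) + z_β·√(p₁q₁)]² / (p₁ − p₀)²
  = [2.326·√(0.32·0.68) + 1.282·√(0.27·0.73)]² / (-0.05)²
  = [2.326·0.4665 + 1.282·0.4440]² / 0.0025
  = [1.6542]² / 0.0025
  = 1094.52
Adjust for 59% response: 1094.52 / 0.59 = 1855.13.
Round up → n = 1856.

n = 1856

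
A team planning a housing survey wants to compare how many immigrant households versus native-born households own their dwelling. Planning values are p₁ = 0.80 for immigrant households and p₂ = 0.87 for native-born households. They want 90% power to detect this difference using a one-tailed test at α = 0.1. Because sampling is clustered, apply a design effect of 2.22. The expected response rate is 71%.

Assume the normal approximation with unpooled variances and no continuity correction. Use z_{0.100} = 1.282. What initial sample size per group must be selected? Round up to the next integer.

n = 1146 per group

n = (z_α + z_β)² · [p₁(1−p₁) + p₂(1−p₂)] / (p₁ − p₂)²
  = (1.282 + 1.282)² · (0.80·0.20 + 0.87·0.13) / (-0.07)²
  = (2.564)² · (0.1600 + 0.1131) / 0.0049
  = 6.5741 · 0.2731 / 0.0049
  = 366.41
Design effect: 2.22 × 366.41 = 813.42.
Adjust for 71% response: 813.42 / 0.71 = 1145.66.
Round up → n = 1146 per group.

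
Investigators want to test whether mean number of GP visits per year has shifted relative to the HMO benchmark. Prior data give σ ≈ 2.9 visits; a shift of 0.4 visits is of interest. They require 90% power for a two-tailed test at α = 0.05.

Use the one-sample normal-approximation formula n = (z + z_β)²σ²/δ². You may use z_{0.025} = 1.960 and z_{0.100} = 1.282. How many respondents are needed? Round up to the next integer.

n = 553

n = (z_{α/2} + z_β)² · σ² / δ²
  = (1.960 + 1.282)² · 2.9² / 0.4²
  = 10.5106 · 8.41 / 0.16
  = 552.46
Round up → n = 553.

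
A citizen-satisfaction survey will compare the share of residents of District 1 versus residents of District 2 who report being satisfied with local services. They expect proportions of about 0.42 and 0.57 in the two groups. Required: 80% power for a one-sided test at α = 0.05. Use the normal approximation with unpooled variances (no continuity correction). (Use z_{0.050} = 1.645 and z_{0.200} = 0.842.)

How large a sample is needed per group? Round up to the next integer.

n = 135 per group

n = (z_α + z_β)² · [p₁(1−p₁) + p₂(1−p₂)] / (p₁ − p₂)²
  = (1.645 + 0.842)² · (0.42·0.58 + 0.57·0.43) / (-0.15)²
  = (2.487)² · (0.2436 + 0.2451) / 0.0225
  = 6.1852 · 0.4887 / 0.0225
  = 134.34
Round up → n = 135 per group.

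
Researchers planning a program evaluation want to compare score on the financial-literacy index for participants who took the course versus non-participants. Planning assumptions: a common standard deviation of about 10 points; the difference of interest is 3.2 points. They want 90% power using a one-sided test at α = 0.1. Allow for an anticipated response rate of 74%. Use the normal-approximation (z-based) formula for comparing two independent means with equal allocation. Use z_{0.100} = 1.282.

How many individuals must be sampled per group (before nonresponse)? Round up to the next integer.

n = 174 per group

n = (z_α + z_β)² · (σ₁² + σ₂²) / δ²
  = (1.282 + 1.282)² · (2·10² = 200) / 3.2²
  = 6.5741 · 200 / 10.24
  = 128.40
Adjust for 74% response: 128.40 / 0.74 = 173.51.
Round up → n = 174 per group.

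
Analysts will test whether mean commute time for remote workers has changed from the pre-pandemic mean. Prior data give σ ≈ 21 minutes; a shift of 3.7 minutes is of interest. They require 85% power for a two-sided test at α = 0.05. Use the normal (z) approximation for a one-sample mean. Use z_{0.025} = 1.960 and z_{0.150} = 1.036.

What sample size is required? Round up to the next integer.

n = 290

n = (z_{α/2} + z_β)² · σ² / δ²
  = (1.960 + 1.036)² · 21² / 3.7²
  = 8.9760 · 441 / 13.69
  = 289.15
Round up → n = 290.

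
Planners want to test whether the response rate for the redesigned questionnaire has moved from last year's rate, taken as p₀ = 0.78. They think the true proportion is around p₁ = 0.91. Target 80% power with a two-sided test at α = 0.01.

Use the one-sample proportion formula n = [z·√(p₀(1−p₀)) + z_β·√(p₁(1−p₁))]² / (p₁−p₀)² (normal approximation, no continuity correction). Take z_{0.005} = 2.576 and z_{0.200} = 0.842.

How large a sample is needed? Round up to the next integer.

n = 102

n = [z_{α/2}·√(p₀q₀) + z_β·√(p₁q₁)]² / (p₁ − p₀)²
  = [2.576·√(0.78·0.22) + 0.842·√(0.91·0.09)]² / (0.13)²
  = [2.576·0.4142 + 0.842·0.2862]² / 0.0169
  = [1.3081]² / 0.0169
  = 101.24
Round up → n = 102.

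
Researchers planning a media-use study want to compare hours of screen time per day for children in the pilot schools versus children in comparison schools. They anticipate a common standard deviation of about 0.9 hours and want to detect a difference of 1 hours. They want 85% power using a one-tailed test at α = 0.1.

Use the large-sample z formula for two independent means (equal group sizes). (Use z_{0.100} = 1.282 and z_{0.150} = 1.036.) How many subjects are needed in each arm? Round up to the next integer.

n = 9 per group

n = (z_α + z_β)² · (σ₁² + σ₂²) / δ²
  = (1.282 + 1.036)² · (2·0.9² = 1.62) / 1²
  = 5.3731 · 1.62 / 1
  = 8.70
Round up → n = 9 per group.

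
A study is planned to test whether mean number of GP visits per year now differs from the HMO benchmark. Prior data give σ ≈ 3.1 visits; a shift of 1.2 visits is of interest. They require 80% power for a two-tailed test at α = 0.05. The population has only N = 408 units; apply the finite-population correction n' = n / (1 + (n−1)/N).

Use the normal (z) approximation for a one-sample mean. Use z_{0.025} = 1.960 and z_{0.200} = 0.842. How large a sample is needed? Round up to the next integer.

n = (z_{α/2} + z_β)² · σ² / δ²
  = (1.960 + 0.842)² · 3.1² / 1.2²
  = 7.8512 · 9.61 / 1.44
  = 52.40
Finite-population correction (N = 408): 52.40 / (1 + (52.40 − 1)/408) = 46.53.
Round up → n = 47.

n = 47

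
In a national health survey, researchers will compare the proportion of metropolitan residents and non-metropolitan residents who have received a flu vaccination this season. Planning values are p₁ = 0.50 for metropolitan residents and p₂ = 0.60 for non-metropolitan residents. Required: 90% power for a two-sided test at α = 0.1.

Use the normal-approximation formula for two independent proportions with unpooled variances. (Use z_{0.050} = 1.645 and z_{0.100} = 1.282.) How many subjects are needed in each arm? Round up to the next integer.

n = 420 per group

n = (z_{α/2} + z_β)² · [p₁(1−p₁) + p₂(1−p₂)] / (p₁ − p₂)²
  = (1.645 + 1.282)² · (0.50·0.50 + 0.60·0.40) / (-0.10)²
  = (2.927)² · (0.2500 + 0.2400) / 0.0100
  = 8.5673 · 0.4900 / 0.0100
  = 419.80
Round up → n = 420 per group.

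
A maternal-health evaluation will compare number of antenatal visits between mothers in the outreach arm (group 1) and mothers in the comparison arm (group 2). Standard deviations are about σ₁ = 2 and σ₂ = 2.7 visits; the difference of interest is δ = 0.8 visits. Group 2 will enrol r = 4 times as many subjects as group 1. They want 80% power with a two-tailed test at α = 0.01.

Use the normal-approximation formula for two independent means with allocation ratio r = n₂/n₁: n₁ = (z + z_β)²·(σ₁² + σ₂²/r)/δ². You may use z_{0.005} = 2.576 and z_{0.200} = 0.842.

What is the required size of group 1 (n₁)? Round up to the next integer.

n₁ = 107

n₁ = (z_{α/2} + z_β)² · (σ₁² + σ₂²/r) / δ²
   = (2.576 + 0.842)² · (2² + 2.7²/4) / 0.8²
   = 11.6827 · (4 + 1.8225) / 0.64
   = 11.6827 · 5.8225 / 0.64
   = 106.29
Round up → n₁ = 107; n₂ = r·n₁ = 4 × 107 = 428.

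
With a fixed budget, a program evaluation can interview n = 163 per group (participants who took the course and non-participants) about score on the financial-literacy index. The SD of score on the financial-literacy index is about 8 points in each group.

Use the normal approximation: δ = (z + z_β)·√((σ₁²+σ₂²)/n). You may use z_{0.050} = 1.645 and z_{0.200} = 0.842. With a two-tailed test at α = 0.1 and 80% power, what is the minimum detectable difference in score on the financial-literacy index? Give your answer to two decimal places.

δ = (z_{α/2} + z_β) · √((σ₁²+σ₂²)/n)
  = (1.645 + 0.842) · √(128/163)
  = 2.487 · √0.78528
  = 2.487 · 0.8862
  = 2.2039

Minimum detectable difference ≈ 2.20 points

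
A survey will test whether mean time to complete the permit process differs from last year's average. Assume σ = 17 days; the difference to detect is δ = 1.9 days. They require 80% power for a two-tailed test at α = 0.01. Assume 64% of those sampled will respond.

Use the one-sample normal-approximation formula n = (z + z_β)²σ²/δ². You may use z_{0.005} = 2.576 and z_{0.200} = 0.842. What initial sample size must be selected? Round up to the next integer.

n = 1462

n = (z_{α/2} + z_β)² · σ² / δ²
  = (2.576 + 0.842)² · 17² / 1.9²
  = 11.6827 · 289 / 3.61
  = 935.27
Adjust for 64% response: 935.27 / 0.64 = 1461.35.
Round up → n = 1462.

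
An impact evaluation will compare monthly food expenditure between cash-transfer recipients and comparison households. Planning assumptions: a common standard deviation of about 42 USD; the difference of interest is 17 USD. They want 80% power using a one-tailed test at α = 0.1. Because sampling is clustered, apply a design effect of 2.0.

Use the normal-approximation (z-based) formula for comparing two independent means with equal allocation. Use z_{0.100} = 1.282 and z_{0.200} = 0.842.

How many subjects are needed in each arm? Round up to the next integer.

n = 111 per group

n = (z_α + z_β)² · (σ₁² + σ₂²) / δ²
  = (1.282 + 0.842)² · (2·42² = 3528) / 17²
  = 4.5114 · 3528 / 289
  = 55.07
Design effect: 2.0 × 55.07 = 110.15.
Round up → n = 111 per group.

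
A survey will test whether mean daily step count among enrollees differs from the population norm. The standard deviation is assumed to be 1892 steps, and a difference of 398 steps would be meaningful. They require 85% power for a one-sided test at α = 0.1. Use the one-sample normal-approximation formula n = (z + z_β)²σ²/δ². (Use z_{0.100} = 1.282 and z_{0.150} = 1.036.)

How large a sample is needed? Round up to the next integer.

n = (z_α + z_β)² · σ² / δ²
  = (1.282 + 1.036)² · 1892² / 398²
  = 5.3731 · 3579664 / 158404
  = 121.42
Round up → n = 122.

n = 122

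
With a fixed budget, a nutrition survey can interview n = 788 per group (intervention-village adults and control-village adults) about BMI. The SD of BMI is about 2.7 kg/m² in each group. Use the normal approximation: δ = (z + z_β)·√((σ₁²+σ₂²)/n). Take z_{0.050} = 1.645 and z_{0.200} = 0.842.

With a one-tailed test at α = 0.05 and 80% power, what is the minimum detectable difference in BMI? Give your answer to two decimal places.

δ = (z_α + z_β) · √((σ₁²+σ₂²)/n)
  = (1.645 + 0.842) · √(14.58/788)
  = 2.487 · √0.0185
  = 2.487 · 0.1360
  = 0.3383

Minimum detectable difference ≈ 0.34 kg/m²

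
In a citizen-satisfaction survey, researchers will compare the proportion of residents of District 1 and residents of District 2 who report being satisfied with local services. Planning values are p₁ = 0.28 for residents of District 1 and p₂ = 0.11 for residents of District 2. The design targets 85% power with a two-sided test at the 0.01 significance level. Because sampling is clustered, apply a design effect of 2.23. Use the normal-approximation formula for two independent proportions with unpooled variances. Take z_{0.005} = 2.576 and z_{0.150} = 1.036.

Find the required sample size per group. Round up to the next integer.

n = 302 per group

n = (z_{α/2} + z_β)² · [p₁(1−p₁) + p₂(1−p₂)] / (p₁ − p₂)²
  = (2.576 + 1.036)² · (0.28·0.72 + 0.11·0.89) / (0.17)²
  = (3.612)² · (0.2016 + 0.0979) / 0.0289
  = 13.0465 · 0.2995 / 0.0289
  = 135.21
Design effect: 2.23 × 135.21 = 301.51.
Round up → n = 302 per group.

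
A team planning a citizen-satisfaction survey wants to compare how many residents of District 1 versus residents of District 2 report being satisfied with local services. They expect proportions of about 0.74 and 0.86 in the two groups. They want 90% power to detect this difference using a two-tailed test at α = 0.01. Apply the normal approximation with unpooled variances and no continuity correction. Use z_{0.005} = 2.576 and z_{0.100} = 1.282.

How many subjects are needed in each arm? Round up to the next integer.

n = 324 per group

n = (z_{α/2} + z_β)² · [p₁(1−p₁) + p₂(1−p₂)] / (p₁ − p₂)²
  = (2.576 + 1.282)² · (0.74·0.26 + 0.86·0.14) / (-0.12)²
  = (3.858)² · (0.1924 + 0.1204) / 0.0144
  = 14.8842 · 0.3128 / 0.0144
  = 323.32
Round up → n = 324 per group.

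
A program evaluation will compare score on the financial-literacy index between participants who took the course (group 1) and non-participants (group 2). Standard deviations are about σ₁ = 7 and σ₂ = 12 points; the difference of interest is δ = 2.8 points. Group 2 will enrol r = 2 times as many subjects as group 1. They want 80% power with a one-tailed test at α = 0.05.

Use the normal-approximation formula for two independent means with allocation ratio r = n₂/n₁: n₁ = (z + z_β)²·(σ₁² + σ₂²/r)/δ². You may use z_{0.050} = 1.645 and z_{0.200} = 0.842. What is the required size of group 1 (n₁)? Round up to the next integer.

n₁ = (z_α + z_β)² · (σ₁² + σ₂²/r) / δ²
   = (1.645 + 0.842)² · (7² + 12²/2) / 2.8²
   = 6.1852 · (49 + 72) / 7.84
   = 6.1852 · 121 / 7.84
   = 95.46
Round up → n₁ = 96; n₂ = r·n₁ = 2 × 96 = 192.

n₁ = 96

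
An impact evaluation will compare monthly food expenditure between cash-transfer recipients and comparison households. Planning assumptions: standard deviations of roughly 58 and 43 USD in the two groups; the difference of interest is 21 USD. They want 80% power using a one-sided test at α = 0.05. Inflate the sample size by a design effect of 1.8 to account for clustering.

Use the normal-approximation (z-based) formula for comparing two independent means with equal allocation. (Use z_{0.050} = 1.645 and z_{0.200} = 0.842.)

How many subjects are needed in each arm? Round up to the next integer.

n = (z_α + z_β)² · (σ₁² + σ₂²) / δ²
  = (1.645 + 0.842)² · (58² + 43² = 5213) / 21²
  = 6.1852 · 5213 / 441
  = 73.11
Design effect: 1.8 × 73.11 = 131.61.
Round up → n = 132 per group.

n = 132 per group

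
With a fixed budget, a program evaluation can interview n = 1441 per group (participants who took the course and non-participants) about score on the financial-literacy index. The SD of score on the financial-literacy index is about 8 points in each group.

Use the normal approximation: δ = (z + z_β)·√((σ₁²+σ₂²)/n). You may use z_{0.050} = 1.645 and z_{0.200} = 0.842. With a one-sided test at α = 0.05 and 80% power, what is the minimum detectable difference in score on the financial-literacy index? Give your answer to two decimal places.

Minimum detectable difference ≈ 0.74 points

δ = (z_α + z_β) · √((σ₁²+σ₂²)/n)
  = (1.645 + 0.842) · √(128/1441)
  = 2.487 · √0.08883
  = 2.487 · 0.2980
  = 0.7412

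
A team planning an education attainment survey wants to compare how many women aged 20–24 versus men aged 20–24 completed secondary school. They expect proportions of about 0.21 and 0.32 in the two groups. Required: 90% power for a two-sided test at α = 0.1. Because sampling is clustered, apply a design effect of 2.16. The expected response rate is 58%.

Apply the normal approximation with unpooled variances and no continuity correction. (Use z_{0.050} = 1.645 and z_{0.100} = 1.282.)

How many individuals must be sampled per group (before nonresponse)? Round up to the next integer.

n = 1012 per group

n = (z_{α/2} + z_β)² · [p₁(1−p₁) + p₂(1−p₂)] / (p₁ − p₂)²
  = (1.645 + 1.282)² · (0.21·0.79 + 0.32·0.68) / (-0.11)²
  = (2.927)² · (0.1659 + 0.2176) / 0.0121
  = 8.5673 · 0.3835 / 0.0121
  = 271.53
Design effect: 2.16 × 271.53 = 586.52.
Adjust for 58% response: 586.52 / 0.58 = 1011.23.
Round up → n = 1012 per group.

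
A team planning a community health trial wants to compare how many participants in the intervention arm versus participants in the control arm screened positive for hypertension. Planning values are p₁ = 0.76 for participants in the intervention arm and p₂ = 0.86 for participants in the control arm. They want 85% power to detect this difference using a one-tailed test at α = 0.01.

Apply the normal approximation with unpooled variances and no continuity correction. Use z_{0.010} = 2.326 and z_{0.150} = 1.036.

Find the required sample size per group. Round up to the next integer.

n = 343 per group

n = (z_α + z_β)² · [p₁(1−p₁) + p₂(1−p₂)] / (p₁ − p₂)²
  = (2.326 + 1.036)² · (0.76·0.24 + 0.86·0.14) / (-0.10)²
  = (3.362)² · (0.1824 + 0.1204) / 0.0100
  = 11.3030 · 0.3028 / 0.0100
  = 342.26
Round up → n = 343 per group.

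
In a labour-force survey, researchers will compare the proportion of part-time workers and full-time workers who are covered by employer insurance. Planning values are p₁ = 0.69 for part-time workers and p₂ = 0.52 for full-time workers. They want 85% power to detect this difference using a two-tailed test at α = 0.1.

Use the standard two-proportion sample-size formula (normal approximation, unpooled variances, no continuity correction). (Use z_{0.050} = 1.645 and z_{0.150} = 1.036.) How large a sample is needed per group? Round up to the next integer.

n = 116 per group

n = (z_{α/2} + z_β)² · [p₁(1−p₁) + p₂(1−p₂)] / (p₁ − p₂)²
  = (1.645 + 1.036)² · (0.69·0.31 + 0.52·0.48) / (0.17)²
  = (2.681)² · (0.2139 + 0.2496) / 0.0289
  = 7.1878 · 0.4635 / 0.0289
  = 115.28
Round up → n = 116 per group.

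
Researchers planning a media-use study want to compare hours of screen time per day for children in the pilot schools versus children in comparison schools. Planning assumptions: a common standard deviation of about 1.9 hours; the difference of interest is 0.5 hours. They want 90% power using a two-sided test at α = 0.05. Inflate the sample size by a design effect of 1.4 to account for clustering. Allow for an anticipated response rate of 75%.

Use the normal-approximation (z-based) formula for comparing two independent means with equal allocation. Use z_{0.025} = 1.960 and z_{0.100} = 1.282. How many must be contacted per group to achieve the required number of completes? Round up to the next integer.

n = (z_{α/2} + z_β)² · (σ₁² + σ₂²) / δ²
  = (1.960 + 1.282)² · (2·1.9² = 7.22) / 0.5²
  = 10.5106 · 7.22 / 0.25
  = 303.55
Design effect: 1.4 × 303.55 = 424.96.
Adjust for 75% response: 424.96 / 0.75 = 566.62.
Round up → n = 567 per group.

n = 567 per group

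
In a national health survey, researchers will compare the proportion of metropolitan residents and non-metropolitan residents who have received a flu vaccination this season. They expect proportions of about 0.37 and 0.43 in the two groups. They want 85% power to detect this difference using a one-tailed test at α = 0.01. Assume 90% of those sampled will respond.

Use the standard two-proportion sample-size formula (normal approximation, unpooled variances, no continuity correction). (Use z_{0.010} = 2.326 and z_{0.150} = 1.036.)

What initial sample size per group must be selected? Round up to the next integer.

n = 1669 per group

n = (z_α + z_β)² · [p₁(1−p₁) + p₂(1−p₂)] / (p₁ − p₂)²
  = (2.326 + 1.036)² · (0.37·0.63 + 0.43·0.57) / (-0.06)²
  = (3.362)² · (0.2331 + 0.2451) / 0.0036
  = 11.3030 · 0.4782 / 0.0036
  = 1501.42
Adjust for 90% response: 1501.42 / 0.90 = 1668.25.
Round up → n = 1669 per group.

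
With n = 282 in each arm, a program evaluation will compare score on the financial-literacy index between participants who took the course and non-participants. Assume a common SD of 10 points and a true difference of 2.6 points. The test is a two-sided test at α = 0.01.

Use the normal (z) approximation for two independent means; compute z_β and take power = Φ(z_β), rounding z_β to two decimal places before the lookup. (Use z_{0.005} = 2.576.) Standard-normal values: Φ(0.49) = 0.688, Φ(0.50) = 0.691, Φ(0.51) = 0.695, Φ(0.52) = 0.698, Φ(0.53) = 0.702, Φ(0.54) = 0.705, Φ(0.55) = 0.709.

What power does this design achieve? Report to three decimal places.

z_β = δ·√(n/(σ₁²+σ₂²)) − z_{α/2}
    = 2.6 · √(282/200) − 2.576
    = 2.6 · 1.18743 − 2.576
    = 3.0873 − 2.576 = 0.5113 → 0.51
Power = Φ(0.51) = 0.695.

Power ≈ 0.695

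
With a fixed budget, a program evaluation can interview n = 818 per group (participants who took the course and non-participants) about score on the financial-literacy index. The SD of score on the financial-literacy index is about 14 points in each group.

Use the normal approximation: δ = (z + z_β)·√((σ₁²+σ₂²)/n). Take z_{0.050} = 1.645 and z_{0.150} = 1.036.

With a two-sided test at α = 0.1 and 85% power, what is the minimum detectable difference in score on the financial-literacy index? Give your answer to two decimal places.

δ = (z_{α/2} + z_β) · √((σ₁²+σ₂²)/n)
  = (1.645 + 1.036) · √(392/818)
  = 2.681 · √0.47922
  = 2.681 · 0.6923
  = 1.8559

Minimum detectable difference ≈ 1.86 points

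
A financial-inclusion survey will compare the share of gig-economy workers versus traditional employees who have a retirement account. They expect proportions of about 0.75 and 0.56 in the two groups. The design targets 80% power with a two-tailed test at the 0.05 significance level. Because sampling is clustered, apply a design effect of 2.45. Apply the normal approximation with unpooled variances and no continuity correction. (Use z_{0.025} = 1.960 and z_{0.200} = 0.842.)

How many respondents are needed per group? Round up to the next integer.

n = (z_{α/2} + z_β)² · [p₁(1−p₁) + p₂(1−p₂)] / (p₁ − p₂)²
  = (1.960 + 0.842)² · (0.75·0.25 + 0.56·0.44) / (0.19)²
  = (2.802)² · (0.1875 + 0.2464) / 0.0361
  = 7.8512 · 0.4339 / 0.0361
  = 94.37
Design effect: 2.45 × 94.37 = 231.20.
Round up → n = 232 per group.

n = 232 per group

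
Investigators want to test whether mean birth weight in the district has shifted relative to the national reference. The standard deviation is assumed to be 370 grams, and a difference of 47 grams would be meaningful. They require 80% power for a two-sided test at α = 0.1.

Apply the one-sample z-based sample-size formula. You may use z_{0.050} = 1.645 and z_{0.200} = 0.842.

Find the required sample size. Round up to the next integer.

n = 384

n = (z_{α/2} + z_β)² · σ² / δ²
  = (1.645 + 0.842)² · 370² / 47²
  = 6.1852 · 136900 / 2209
  = 383.32
Round up → n = 384.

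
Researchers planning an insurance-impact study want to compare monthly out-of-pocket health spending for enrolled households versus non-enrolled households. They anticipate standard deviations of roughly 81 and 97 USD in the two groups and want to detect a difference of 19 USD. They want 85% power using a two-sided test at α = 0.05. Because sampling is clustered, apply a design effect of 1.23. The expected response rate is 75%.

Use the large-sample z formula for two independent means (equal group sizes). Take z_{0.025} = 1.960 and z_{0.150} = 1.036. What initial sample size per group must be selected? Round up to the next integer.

n = (z_{α/2} + z_β)² · (σ₁² + σ₂²) / δ²
  = (1.960 + 1.036)² · (81² + 97² = 15970) / 19²
  = 8.9760 · 15970 / 361
  = 397.08
Design effect: 1.23 × 397.08 = 488.41.
Adjust for 75% response: 488.41 / 0.75 = 651.22.
Round up → n = 652 per group.

n = 652 per group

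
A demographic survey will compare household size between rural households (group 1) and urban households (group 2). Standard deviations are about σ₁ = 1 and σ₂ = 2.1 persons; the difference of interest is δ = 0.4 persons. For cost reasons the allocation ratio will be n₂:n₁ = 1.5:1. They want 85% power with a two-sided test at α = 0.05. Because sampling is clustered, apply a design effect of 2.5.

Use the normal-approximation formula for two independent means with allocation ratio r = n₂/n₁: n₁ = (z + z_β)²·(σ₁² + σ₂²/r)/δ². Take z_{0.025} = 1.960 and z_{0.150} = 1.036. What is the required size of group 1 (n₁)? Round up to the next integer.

n₁ = 553

n₁ = (z_{α/2} + z_β)² · (σ₁² + σ₂²/r) / δ²
   = (1.960 + 1.036)² · (1² + 2.1²/1.5) / 0.4²
   = 8.9760 · (1 + 2.94) / 0.16
   = 8.9760 · 3.94 / 0.16
   = 221.03
Design effect: 2.5 × 221.03 = 552.59.
Round up → n₁ = 553; n₂ = r·n₁ = 1.5 × 553 = 830.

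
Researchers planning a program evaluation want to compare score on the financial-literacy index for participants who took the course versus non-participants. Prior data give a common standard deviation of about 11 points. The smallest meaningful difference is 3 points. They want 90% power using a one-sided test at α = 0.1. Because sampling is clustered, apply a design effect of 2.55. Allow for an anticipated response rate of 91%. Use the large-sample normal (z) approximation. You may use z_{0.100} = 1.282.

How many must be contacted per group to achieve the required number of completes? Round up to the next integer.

n = 496 per group

n = (z_α + z_β)² · (σ₁² + σ₂²) / δ²
  = (1.282 + 1.282)² · (2·11² = 242) / 3²
  = 6.5741 · 242 / 9
  = 176.77
Design effect: 2.55 × 176.77 = 450.76.
Adjust for 91% response: 450.76 / 0.91 = 495.34.
Round up → n = 496 per group.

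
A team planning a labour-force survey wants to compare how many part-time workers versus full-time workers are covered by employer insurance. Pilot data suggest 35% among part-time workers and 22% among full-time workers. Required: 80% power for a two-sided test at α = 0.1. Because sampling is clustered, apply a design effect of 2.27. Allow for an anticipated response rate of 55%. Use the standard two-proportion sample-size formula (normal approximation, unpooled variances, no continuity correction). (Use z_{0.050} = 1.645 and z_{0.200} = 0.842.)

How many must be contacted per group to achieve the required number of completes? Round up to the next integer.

n = (z_{α/2} + z_β)² · [p₁(1−p₁) + p₂(1−p₂)] / (p₁ − p₂)²
  = (1.645 + 0.842)² · (0.35·0.65 + 0.22·0.78) / (0.13)²
  = (2.487)² · (0.2275 + 0.1716) / 0.0169
  = 6.1852 · 0.3991 / 0.0169
  = 146.07
Design effect: 2.27 × 146.07 = 331.57.
Adjust for 55% response: 331.57 / 0.55 = 602.85.
Round up → n = 603 per group.

n = 603 per group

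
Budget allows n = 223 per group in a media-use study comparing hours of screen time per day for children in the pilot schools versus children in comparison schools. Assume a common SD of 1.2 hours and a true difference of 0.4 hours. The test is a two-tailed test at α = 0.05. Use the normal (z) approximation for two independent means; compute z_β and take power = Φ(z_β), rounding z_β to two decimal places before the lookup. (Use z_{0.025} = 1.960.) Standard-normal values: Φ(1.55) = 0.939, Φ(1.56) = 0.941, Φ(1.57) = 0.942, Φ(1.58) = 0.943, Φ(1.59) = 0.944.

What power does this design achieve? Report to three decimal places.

Power ≈ 0.941

z_β = δ·√(n/(σ₁²+σ₂²)) − z_{α/2}
    = 0.4 · √(223/2.88) − 1.960
    = 0.4 · 8.79946 − 1.960
    = 3.5198 − 1.960 = 1.5598 → 1.56
Power = Φ(1.56) = 0.941.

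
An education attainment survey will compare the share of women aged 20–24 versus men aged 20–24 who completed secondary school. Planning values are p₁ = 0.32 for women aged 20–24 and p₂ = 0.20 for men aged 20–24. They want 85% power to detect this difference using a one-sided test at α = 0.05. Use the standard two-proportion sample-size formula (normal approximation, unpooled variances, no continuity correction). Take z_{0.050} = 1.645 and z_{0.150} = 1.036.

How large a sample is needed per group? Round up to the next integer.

n = (z_α + z_β)² · [p₁(1−p₁) + p₂(1−p₂)] / (p₁ − p₂)²
  = (1.645 + 1.036)² · (0.32·0.68 + 0.20·0.80) / (0.12)²
  = (2.681)² · (0.2176 + 0.1600) / 0.0144
  = 7.1878 · 0.3776 / 0.0144
  = 188.48
Round up → n = 189 per group.

n = 189 per group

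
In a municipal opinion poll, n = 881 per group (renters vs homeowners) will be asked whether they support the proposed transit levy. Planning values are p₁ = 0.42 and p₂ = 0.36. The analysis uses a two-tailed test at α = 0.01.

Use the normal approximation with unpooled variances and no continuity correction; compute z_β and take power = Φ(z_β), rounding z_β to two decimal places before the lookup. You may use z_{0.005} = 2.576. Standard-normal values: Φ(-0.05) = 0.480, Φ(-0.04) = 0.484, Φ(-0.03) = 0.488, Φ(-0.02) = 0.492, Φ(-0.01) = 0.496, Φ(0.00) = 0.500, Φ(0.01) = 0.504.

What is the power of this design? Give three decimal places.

z_β = |p₁−p₂|·√(n/[p₁q₁+p₂q₂]) − z_{α/2}
    = 0.06 · √(881/0.4740) − 2.576
    = 0.06 · 43.1121 − 2.576
    = 2.5867 − 2.576 = 0.0107 → 0.01
Power = Φ(0.01) = 0.504.

Power ≈ 0.504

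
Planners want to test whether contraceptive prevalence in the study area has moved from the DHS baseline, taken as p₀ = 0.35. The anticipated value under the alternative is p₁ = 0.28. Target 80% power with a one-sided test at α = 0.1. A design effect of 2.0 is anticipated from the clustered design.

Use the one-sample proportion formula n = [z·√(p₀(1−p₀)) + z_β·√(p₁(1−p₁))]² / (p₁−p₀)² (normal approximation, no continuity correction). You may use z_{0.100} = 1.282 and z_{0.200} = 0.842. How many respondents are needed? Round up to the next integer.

n = 400

n = [z_α·√(p₀q₀) + z_β·√(p₁q₁)]² / (p₁ − p₀)²
  = [1.282·√(0.35·0.65) + 0.842·√(0.28·0.72)]² / (-0.07)²
  = [1.282·0.4770 + 0.842·0.4490]² / 0.0049
  = [0.9895]² / 0.0049
  = 199.83
Design effect: 2.0 × 199.83 = 399.66.
Round up → n = 400.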